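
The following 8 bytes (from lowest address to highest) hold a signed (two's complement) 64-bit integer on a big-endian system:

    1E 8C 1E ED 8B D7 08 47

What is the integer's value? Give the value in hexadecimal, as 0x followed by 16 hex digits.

0x1E8C1EED8BD70847

In big-endian order the high byte comes first in memory.
The bytes are already most-significant first: 0x1E8C1EED8BD70847.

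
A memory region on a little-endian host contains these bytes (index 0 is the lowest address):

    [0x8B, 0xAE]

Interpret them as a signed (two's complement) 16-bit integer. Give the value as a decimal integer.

Little-endian: lowest address holds the least-significant byte.
Reassemble most-significant byte first: AE 8B → 0xAE8B.
Top bit is set, so as a signed 16-bit value this is 0xAE8B − 2^16 = -20853.

-20853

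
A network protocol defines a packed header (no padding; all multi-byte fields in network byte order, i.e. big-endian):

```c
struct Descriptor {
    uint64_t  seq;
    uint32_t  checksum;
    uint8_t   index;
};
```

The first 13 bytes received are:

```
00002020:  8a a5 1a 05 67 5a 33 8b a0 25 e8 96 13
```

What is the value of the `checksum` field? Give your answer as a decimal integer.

2686838934

`checksum` follows `seq` (8 bytes), so it starts at byte offset 8 and occupies 4 bytes.
Bytes at offsets 8..11: A0 25 E8 96.
Big-endian: lowest address holds the most-significant byte.
The bytes are already most-significant first: 0xA025E896.
0xA025E896 = 2686838934.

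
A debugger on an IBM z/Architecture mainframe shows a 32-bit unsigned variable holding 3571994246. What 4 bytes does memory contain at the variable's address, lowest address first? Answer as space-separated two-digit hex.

D4 E8 4E 86

3571994246 in hexadecimal, padded to 32 bits, is 0xD4E84E86.
Split into bytes (most-significant first): D4 E8 4E 86.
In big-endian order the high byte comes first in memory.
So the memory order matches the most-significant-first order: D4 E8 4E 86.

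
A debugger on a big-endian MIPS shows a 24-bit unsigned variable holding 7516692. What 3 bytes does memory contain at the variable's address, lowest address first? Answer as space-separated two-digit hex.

72 B2 14

7516692 in hexadecimal, padded to 24 bits, is 0x72B214.
Split into bytes (most-significant first): 72 B2 14.
Big-endian: lowest address holds the most-significant byte.
So the memory order matches the most-significant-first order: 72 B2 14.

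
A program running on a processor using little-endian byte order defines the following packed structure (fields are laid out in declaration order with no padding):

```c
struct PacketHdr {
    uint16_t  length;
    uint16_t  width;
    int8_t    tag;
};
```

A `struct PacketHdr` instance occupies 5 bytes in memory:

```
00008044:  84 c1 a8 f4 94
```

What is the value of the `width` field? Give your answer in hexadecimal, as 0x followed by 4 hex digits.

0xF4A8

`width` follows `length` (2 bytes), so it starts at byte offset 2 and occupies 2 bytes.
Bytes at offsets 2..3: A8 F4.
Little-endian stores the least-significant byte at the lowest address.
Reassemble most-significant byte first: F4 A8 → 0xF4A8.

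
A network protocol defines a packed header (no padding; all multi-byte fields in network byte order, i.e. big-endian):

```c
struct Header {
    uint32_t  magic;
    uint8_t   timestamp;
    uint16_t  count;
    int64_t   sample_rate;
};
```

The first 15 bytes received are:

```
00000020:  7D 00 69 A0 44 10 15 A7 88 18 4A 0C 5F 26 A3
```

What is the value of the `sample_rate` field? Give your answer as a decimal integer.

-6374818566228728157

`sample_rate` follows `magic` (4 B), `timestamp` (1 B), `count` (2 B), so it starts at offset 4 + 1 + 2 = 7 and occupies 8 bytes.
Bytes at offsets 7..14: A7 88 18 4A 0C 5F 26 A3.
Big-endian stores the most-significant byte at the lowest address.
The bytes are already most-significant first: 0xA788184A0C5F26A3.
Top bit is set, so as a signed 64-bit value this is 0xA788184A0C5F26A3 − 2^64 = -6374818566228728157.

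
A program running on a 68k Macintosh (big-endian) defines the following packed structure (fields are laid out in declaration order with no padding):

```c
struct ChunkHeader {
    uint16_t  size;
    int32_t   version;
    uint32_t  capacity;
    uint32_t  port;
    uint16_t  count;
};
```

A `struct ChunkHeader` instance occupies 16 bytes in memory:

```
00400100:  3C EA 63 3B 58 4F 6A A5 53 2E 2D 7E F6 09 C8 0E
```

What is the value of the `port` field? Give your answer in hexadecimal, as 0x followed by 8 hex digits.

`port` follows `size` (2 B), `version` (4 B), `capacity` (4 B), so it starts at offset 2 + 4 + 4 = 10 and occupies 4 bytes.
Bytes at offsets 10..13: 2D 7E F6 09.
Big-endian stores the most-significant byte at the lowest address.
The bytes are already most-significant first: 0x2D7EF609.

0x2D7EF609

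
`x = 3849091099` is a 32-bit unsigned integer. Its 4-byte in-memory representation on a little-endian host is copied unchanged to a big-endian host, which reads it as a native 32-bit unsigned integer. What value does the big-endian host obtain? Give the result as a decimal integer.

3849091099 in 32-bit hexadecimal is 0xE56C781B.
Stored little-endian, the bytes at ascending addresses are 1B 78 6C E5.
Read back as big-endian, the last byte is least significant, giving 0x1B786CE5.
0x1B786CE5 = 460877029.

460877029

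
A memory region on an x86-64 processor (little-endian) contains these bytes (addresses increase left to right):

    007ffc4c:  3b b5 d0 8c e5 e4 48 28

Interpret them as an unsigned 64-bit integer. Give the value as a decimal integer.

Little-endian: lowest address holds the least-significant byte.
Reassemble most-significant byte first: 28 48 E4 E5 8C D0 B5 3B → 0x2848E4E58CD0B53B.
0x2848E4E58CD0B53B = 2902821634401416507.

2902821634401416507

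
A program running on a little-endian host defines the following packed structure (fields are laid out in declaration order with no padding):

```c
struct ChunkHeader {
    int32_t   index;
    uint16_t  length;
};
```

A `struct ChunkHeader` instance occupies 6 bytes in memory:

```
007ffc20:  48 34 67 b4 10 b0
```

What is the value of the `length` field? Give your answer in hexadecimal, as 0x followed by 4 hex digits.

`length` follows `index` (4 bytes), so it starts at byte offset 4 and occupies 2 bytes.
Bytes at offsets 4..5: 10 B0.
In little-endian order the low byte comes first in memory.
Reassemble most-significant byte first: B0 10 → 0xB010.

0xB010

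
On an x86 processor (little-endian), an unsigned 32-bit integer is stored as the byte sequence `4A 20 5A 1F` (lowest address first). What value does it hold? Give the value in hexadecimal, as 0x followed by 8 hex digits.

0x1F5A204A

Little-endian: lowest address holds the least-significant byte.
Reassemble most-significant byte first: 1F 5A 20 4A → 0x1F5A204A.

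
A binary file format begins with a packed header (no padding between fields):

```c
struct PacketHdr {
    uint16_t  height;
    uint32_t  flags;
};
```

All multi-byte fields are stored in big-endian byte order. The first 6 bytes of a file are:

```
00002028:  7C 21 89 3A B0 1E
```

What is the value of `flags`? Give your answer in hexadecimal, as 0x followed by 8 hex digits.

0x893AB01E

`flags` follows `height` (2 bytes), so it starts at byte offset 2 and occupies 4 bytes.
Bytes at offsets 2..5: 89 3A B0 1E.
Big-endian stores the most-significant byte at the lowest address.
The bytes are already most-significant first: 0x893AB01E.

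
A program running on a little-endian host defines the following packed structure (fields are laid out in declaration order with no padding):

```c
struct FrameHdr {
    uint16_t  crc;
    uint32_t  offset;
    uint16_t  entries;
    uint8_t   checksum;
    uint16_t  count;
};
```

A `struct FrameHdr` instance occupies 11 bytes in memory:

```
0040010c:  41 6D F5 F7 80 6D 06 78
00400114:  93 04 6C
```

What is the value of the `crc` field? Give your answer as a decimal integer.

27969

`crc` is the first field, at byte offset 0, occupying 2 bytes.
Bytes at offsets 0..1: 41 6D.
In little-endian order the low byte comes first in memory.
Reassemble most-significant byte first: 6D 41 → 0x6D41.
0x6D41 = 27969.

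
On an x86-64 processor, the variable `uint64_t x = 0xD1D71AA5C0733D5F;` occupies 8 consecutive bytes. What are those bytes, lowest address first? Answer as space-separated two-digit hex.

5F 3D 73 C0 A5 1A D7 D1

Split into bytes (most-significant first): D1 D7 1A A5 C0 73 3D 5F.
In little-endian order the low byte comes first in memory.
So at ascending addresses the bytes are 5F 3D 73 C0 A5 1A D7 D1.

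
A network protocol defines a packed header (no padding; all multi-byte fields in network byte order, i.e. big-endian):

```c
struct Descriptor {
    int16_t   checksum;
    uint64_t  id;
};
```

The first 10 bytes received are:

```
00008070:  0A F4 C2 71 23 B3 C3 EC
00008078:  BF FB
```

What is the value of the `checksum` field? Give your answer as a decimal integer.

`checksum` is the first field, at byte offset 0, occupying 2 bytes.
Bytes at offsets 0..1: 0A F4.
In big-endian order the high byte comes first in memory.
The bytes are already most-significant first: 0x0AF4.
0x0AF4 = 2804.

2804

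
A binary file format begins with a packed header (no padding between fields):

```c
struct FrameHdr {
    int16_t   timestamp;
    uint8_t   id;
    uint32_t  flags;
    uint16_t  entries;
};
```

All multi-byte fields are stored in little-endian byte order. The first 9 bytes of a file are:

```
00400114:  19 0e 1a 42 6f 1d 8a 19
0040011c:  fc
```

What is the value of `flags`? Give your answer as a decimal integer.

2317184834

`flags` follows `timestamp` (2 B), `id` (1 B), so it starts at offset 2 + 1 = 3 and occupies 4 bytes.
Bytes at offsets 3..6: 42 6F 1D 8A.
Little-endian: lowest address holds the least-significant byte.
Reassemble most-significant byte first: 8A 1D 6F 42 → 0x8A1D6F42.
0x8A1D6F42 = 2317184834.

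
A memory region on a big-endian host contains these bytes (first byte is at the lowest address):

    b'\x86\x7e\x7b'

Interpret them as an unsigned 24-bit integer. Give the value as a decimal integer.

Big-endian stores the most-significant byte at the lowest address.
The bytes are already most-significant first: 0x867E7B.
0x867E7B = 8814203.

8814203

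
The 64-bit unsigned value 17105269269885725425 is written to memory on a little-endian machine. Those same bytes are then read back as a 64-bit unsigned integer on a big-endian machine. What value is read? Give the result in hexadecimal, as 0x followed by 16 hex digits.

0xF1AAF1FAC51F62ED

17105269269885725425 in 64-bit hexadecimal is 0xED621FC5FAF1AAF1.
Stored little-endian, the bytes at ascending addresses are F1 AA F1 FA C5 1F 62 ED.
Read back as big-endian, the last byte is least significant, giving 0xF1AAF1FAC51F62ED.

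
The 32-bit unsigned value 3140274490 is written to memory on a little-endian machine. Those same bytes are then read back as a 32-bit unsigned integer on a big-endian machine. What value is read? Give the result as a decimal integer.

3140274490 in 32-bit hexadecimal is 0xBB2CC93A.
Stored little-endian, the bytes at ascending addresses are 3A C9 2C BB.
Read back as big-endian, the last byte is least significant, giving 0x3AC92CBB.
0x3AC92CBB = 986262715.

986262715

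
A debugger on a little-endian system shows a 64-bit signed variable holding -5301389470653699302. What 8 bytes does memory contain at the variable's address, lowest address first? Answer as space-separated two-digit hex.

Two's complement of -5301389470653699302 in 64 bits: 5301389470653699302 = 0x499251A2B64F54E6; invert → 0xB66DAE5D49B0AB19; add 1 → 0xB66DAE5D49B0AB1A.
Split into bytes (most-significant first): B6 6D AE 5D 49 B0 AB 1A.
In little-endian order the low byte comes first in memory.
So at ascending addresses the bytes are 1A AB B0 49 5D AE 6D B6.

1A AB B0 49 5D AE 6D B6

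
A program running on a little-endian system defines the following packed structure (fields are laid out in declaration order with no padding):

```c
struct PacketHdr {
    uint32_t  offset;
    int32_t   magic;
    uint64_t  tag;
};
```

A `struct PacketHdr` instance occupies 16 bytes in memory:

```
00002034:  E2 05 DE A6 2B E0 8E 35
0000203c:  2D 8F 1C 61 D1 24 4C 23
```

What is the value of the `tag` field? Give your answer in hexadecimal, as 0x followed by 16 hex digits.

0x234C24D1611C8F2D

`tag` follows `offset` (4 B), `magic` (4 B), so it starts at offset 4 + 4 = 8 and occupies 8 bytes.
Bytes at offsets 8..15: 2D 8F 1C 61 D1 24 4C 23.
Little-endian: lowest address holds the least-significant byte.
Reassemble most-significant byte first: 23 4C 24 D1 61 1C 8F 2D → 0x234C24D1611C8F2D.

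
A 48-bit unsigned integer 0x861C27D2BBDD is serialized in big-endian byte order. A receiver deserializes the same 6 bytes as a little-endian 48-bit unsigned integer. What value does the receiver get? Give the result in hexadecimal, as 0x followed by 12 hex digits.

Stored big-endian, the bytes at ascending addresses are 86 1C 27 D2 BB DD.
Read back as little-endian, the first byte is least significant, giving 0xDDBBD2271C86.

0xDDBBD2271C86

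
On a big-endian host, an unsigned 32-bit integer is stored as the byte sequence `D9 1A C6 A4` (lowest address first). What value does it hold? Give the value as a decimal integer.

3642410660

Big-endian: lowest address holds the most-significant byte.
The bytes are already most-significant first: 0xD91AC6A4.
0xD91AC6A4 = 3642410660.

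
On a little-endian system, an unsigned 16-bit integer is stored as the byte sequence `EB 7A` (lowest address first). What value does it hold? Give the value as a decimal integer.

31467

Little-endian stores the least-significant byte at the lowest address.
Reassemble most-significant byte first: 7A EB → 0x7AEB.
0x7AEB = 31467.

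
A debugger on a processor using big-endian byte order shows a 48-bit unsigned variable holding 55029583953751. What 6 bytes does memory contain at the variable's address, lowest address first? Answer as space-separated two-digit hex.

32 0C 92 CD BF 57

55029583953751 in hexadecimal, padded to 48 bits, is 0x320C92CDBF57.
Split into bytes (most-significant first): 32 0C 92 CD BF 57.
Big-endian stores the most-significant byte at the lowest address.
So the memory order matches the most-significant-first order: 32 0C 92 CD BF 57.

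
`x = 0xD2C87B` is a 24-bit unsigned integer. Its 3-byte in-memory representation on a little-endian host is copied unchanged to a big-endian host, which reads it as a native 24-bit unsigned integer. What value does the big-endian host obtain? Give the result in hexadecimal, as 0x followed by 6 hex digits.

Stored little-endian, the bytes at ascending addresses are 7B C8 D2.
Read back as big-endian, the last byte is least significant, giving 0x7BC8D2.

0x7BC8D2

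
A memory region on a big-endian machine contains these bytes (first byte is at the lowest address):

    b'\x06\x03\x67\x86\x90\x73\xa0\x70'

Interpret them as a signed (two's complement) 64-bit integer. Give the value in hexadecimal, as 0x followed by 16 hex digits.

In big-endian order the high byte comes first in memory.
The bytes are already most-significant first: 0x060367869073A070.

0x060367869073A070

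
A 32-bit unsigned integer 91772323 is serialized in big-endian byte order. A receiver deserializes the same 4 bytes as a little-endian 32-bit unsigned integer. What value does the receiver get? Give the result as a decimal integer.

2740287493

91772323 in 32-bit hexadecimal is 0x057855A3.
Stored big-endian, the bytes at ascending addresses are 05 78 55 A3.
Read back as little-endian, the first byte is least significant, giving 0xA3557805.
0xA3557805 = 2740287493.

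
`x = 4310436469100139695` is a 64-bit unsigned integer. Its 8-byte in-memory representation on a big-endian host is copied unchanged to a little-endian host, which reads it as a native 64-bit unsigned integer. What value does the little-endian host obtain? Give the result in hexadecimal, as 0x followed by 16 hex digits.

4310436469100139695 in 64-bit hexadecimal is 0x3BD1BF21879A54AF.
Stored big-endian, the bytes at ascending addresses are 3B D1 BF 21 87 9A 54 AF.
Read back as little-endian, the first byte is least significant, giving 0xAF549A8721BFD13B.

0xAF549A8721BFD13B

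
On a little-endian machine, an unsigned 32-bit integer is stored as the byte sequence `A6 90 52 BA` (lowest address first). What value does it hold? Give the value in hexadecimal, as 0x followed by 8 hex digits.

0xBA5290A6

Little-endian: lowest address holds the least-significant byte.
Reassemble most-significant byte first: BA 52 90 A6 → 0xBA5290A6.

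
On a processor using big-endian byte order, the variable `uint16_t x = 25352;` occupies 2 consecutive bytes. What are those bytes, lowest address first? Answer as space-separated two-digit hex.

25352 in hexadecimal, padded to 16 bits, is 0x6308.
Split into bytes (most-significant first): 63 08.
Big-endian stores the most-significant byte at the lowest address.
So the memory order matches the most-significant-first order: 63 08.

63 08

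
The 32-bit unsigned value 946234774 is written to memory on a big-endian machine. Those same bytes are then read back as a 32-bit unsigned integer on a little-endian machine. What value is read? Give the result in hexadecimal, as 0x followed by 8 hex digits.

946234774 in 32-bit hexadecimal is 0x38666596.
Stored big-endian, the bytes at ascending addresses are 38 66 65 96.
Read back as little-endian, the first byte is least significant, giving 0x96656638.

0x96656638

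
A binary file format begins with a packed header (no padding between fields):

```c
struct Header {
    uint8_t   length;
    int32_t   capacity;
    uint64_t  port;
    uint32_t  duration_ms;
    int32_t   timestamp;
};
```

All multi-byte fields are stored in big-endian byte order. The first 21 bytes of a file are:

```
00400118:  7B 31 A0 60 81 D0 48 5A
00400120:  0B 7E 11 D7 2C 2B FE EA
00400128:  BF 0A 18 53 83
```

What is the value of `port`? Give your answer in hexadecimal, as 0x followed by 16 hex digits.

0xD0485A0B7E11D72C

`port` follows `length` (1 B), `capacity` (4 B), so it starts at offset 1 + 4 = 5 and occupies 8 bytes.
Bytes at offsets 5..12: D0 48 5A 0B 7E 11 D7 2C.
Big-endian stores the most-significant byte at the lowest address.
The bytes are already most-significant first: 0xD0485A0B7E11D72C.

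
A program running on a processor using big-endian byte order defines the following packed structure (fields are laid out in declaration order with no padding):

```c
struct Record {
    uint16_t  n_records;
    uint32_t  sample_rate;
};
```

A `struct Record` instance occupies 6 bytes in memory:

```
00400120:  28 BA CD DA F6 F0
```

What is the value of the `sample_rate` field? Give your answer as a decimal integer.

3453679344

`sample_rate` follows `n_records` (2 bytes), so it starts at byte offset 2 and occupies 4 bytes.
Bytes at offsets 2..5: CD DA F6 F0.
In big-endian order the high byte comes first in memory.
The bytes are already most-significant first: 0xCDDAF6F0.
0xCDDAF6F0 = 3453679344.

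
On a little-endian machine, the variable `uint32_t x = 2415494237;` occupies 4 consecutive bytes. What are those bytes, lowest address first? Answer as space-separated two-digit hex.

5D 84 F9 8F

2415494237 in hexadecimal, padded to 32 bits, is 0x8FF9845D.
Split into bytes (most-significant first): 8F F9 84 5D.
In little-endian order the low byte comes first in memory.
So at ascending addresses the bytes are 5D 84 F9 8F.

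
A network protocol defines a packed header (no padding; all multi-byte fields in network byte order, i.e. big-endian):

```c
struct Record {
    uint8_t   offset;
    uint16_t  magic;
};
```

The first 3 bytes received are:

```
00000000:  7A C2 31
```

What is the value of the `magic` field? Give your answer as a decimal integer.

`magic` follows `offset` (1 byte), so it starts at byte offset 1 and occupies 2 bytes.
Bytes at offsets 1..2: C2 31.
In big-endian order the high byte comes first in memory.
The bytes are already most-significant first: 0xC231.
0xC231 = 49713.

49713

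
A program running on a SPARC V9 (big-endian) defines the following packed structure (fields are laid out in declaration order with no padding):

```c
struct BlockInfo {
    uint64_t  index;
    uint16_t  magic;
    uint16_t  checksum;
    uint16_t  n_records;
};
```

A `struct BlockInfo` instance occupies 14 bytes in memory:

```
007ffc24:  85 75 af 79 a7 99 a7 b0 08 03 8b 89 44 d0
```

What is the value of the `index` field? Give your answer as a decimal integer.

`index` is the first field, at byte offset 0, occupying 8 bytes.
Bytes at offsets 0..7: 85 75 AF 79 A7 99 A7 B0.
Big-endian stores the most-significant byte at the lowest address.
The bytes are already most-significant first: 0x8575AF79A799A7B0.
0x8575AF79A799A7B0 = 9616785516357330864.

9616785516357330864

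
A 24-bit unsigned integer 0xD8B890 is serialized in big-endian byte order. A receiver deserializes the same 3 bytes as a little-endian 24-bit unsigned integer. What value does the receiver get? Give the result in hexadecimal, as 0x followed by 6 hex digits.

0x90B8D8

Stored big-endian, the bytes at ascending addresses are D8 B8 90.
Read back as little-endian, the first byte is least significant, giving 0x90B8D8.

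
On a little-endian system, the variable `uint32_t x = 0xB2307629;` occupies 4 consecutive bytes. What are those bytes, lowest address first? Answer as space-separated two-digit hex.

Split into bytes (most-significant first): B2 30 76 29.
Little-endian: lowest address holds the least-significant byte.
So at ascending addresses the bytes are 29 76 30 B2.

29 76 30 B2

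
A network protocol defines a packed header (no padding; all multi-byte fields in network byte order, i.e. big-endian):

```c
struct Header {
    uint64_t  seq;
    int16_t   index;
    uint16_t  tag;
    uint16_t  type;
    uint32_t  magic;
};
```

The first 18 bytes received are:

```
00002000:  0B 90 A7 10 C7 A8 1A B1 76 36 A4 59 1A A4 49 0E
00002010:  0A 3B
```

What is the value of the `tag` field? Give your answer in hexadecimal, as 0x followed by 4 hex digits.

0xA459

`tag` follows `seq` (8 B), `index` (2 B), so it starts at offset 8 + 2 = 10 and occupies 2 bytes.
Bytes at offsets 10..11: A4 59.
Big-endian stores the most-significant byte at the lowest address.
The bytes are already most-significant first: 0xA459.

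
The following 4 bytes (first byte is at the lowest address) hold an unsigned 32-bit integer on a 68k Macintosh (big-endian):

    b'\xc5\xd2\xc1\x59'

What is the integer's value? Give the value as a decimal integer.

In big-endian order the high byte comes first in memory.
The bytes are already most-significant first: 0xC5D2C159.
0xC5D2C159 = 3318923609.

3318923609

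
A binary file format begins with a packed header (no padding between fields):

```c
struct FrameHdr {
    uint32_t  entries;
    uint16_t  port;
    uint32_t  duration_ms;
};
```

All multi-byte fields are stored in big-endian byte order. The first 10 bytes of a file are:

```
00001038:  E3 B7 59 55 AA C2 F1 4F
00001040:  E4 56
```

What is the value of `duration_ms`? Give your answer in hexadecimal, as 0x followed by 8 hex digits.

0xF14FE456

`duration_ms` follows `entries` (4 B), `port` (2 B), so it starts at offset 4 + 2 = 6 and occupies 4 bytes.
Bytes at offsets 6..9: F1 4F E4 56.
Big-endian stores the most-significant byte at the lowest address.
The bytes are already most-significant first: 0xF14FE456.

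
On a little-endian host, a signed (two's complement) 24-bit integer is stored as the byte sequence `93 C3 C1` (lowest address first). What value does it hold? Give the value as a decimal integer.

Little-endian: lowest address holds the least-significant byte.
Reassemble most-significant byte first: C1 C3 93 → 0xC1C393.
Top bit is set, so as a signed 24-bit value this is 0xC1C393 − 2^24 = -4078701.

-4078701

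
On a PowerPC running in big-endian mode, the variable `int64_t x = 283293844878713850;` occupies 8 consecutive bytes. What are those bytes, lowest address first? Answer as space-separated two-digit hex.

283293844878713850 in hexadecimal, padded to 64 bits, is 0x03EE76403F0CE3FA.
Split into bytes (most-significant first): 03 EE 76 40 3F 0C E3 FA.
Big-endian stores the most-significant byte at the lowest address.
So the memory order matches the most-significant-first order: 03 EE 76 40 3F 0C E3 FA.

03 EE 76 40 3F 0C E3 FA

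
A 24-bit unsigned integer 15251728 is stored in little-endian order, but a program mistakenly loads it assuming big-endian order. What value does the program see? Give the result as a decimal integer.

1096168

15251728 in 24-bit hexadecimal is 0xE8B910.
Stored little-endian, the bytes at ascending addresses are 10 B9 E8.
Read back as big-endian, the last byte is least significant, giving 0x10B9E8.
0x10B9E8 = 1096168.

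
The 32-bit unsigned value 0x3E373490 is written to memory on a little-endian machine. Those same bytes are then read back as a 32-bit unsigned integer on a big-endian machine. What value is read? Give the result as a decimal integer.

Stored little-endian, the bytes at ascending addresses are 90 34 37 3E.
Read back as big-endian, the last byte is least significant, giving 0x9034373E.
0x9034373E = 2419341118.

2419341118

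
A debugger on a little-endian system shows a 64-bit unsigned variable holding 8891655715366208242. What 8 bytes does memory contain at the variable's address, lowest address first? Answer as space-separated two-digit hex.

8891655715366208242 in hexadecimal, padded to 64 bits, is 0x7B6581C35B7982F2.
Split into bytes (most-significant first): 7B 65 81 C3 5B 79 82 F2.
Little-endian stores the least-significant byte at the lowest address.
So at ascending addresses the bytes are F2 82 79 5B C3 81 65 7B.

F2 82 79 5B C3 81 65 7B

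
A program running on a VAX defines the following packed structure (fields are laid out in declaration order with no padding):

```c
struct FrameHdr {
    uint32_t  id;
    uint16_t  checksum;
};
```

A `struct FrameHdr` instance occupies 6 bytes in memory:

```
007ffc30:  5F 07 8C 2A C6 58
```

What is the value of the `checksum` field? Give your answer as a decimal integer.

22726

`checksum` follows `id` (4 bytes), so it starts at byte offset 4 and occupies 2 bytes.
Bytes at offsets 4..5: C6 58.
Little-endian: lowest address holds the least-significant byte.
Reassemble most-significant byte first: 58 C6 → 0x58C6.
0x58C6 = 22726.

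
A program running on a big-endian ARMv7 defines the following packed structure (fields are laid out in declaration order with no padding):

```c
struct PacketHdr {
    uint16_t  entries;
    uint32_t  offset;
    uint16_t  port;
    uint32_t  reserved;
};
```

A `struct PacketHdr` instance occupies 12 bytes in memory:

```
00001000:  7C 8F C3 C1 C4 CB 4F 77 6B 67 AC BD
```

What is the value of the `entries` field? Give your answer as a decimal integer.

`entries` is the first field, at byte offset 0, occupying 2 bytes.
Bytes at offsets 0..1: 7C 8F.
Big-endian stores the most-significant byte at the lowest address.
The bytes are already most-significant first: 0x7C8F.
0x7C8F = 31887.

31887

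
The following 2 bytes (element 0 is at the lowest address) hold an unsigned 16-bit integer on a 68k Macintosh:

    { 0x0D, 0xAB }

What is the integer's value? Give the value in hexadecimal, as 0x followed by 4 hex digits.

In big-endian order the high byte comes first in memory.
The bytes are already most-significant first: 0x0DAB.

0x0DAB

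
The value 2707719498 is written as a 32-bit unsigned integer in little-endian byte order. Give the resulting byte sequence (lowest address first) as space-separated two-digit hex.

4A 85 64 A1

2707719498 in hexadecimal, padded to 32 bits, is 0xA164854A.
Split into bytes (most-significant first): A1 64 85 4A.
Little-endian: lowest address holds the least-significant byte.
So at ascending addresses the bytes are 4A 85 64 A1.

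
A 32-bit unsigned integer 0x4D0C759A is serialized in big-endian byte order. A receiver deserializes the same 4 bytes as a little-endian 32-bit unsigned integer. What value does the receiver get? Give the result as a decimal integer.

2591362125

Stored big-endian, the bytes at ascending addresses are 4D 0C 75 9A.
Read back as little-endian, the first byte is least significant, giving 0x9A750C4D.
0x9A750C4D = 2591362125.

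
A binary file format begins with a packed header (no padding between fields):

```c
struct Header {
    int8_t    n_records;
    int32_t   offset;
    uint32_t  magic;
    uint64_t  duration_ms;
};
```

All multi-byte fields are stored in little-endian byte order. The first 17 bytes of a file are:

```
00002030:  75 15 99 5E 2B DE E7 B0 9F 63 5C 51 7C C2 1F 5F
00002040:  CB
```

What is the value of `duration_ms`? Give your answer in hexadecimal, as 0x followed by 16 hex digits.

0xCB5F1FC27C515C63

`duration_ms` follows `n_records` (1 B), `offset` (4 B), `magic` (4 B), so it starts at offset 1 + 4 + 4 = 9 and occupies 8 bytes.
Bytes at offsets 9..16: 63 5C 51 7C C2 1F 5F CB.
Little-endian stores the least-significant byte at the lowest address.
Reassemble most-significant byte first: CB 5F 1F C2 7C 51 5C 63 → 0xCB5F1FC27C515C63.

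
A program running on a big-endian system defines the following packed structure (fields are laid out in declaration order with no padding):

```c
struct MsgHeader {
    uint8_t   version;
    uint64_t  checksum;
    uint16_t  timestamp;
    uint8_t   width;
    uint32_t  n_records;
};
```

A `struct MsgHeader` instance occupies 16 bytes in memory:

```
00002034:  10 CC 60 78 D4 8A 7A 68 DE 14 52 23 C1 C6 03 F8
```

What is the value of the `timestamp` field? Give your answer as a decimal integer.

`timestamp` follows `version` (1 B), `checksum` (8 B), so it starts at offset 1 + 8 = 9 and occupies 2 bytes.
Bytes at offsets 9..10: 14 52.
Big-endian stores the most-significant byte at the lowest address.
The bytes are already most-significant first: 0x1452.
0x1452 = 5202.

5202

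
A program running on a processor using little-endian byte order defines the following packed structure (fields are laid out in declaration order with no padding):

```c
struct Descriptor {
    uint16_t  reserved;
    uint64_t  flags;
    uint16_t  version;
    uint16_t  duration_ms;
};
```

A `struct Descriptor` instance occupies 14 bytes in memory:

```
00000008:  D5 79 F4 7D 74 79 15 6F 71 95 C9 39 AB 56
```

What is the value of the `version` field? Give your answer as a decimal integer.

`version` follows `reserved` (2 B), `flags` (8 B), so it starts at offset 2 + 8 = 10 and occupies 2 bytes.
Bytes at offsets 10..11: C9 39.
In little-endian order the low byte comes first in memory.
Reassemble most-significant byte first: 39 C9 → 0x39C9.
0x39C9 = 14793.

14793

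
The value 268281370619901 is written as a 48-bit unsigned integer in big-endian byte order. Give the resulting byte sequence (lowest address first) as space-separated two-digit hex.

F4 00 1F CB AF FD

268281370619901 in hexadecimal, padded to 48 bits, is 0xF4001FCBAFFD.
Split into bytes (most-significant first): F4 00 1F CB AF FD.
Big-endian: lowest address holds the most-significant byte.
So the memory order matches the most-significant-first order: F4 00 1F CB AF FD.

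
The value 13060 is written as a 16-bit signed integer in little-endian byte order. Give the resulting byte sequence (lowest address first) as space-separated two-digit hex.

13060 in hexadecimal, padded to 16 bits, is 0x3304.
Split into bytes (most-significant first): 33 04.
Little-endian: lowest address holds the least-significant byte.
So at ascending addresses the bytes are 04 33.

04 33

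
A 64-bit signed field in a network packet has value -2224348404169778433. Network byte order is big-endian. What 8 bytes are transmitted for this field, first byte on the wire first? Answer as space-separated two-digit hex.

Two's complement of -2224348404169778433 in 64 bits: 2224348404169778433 = 0x1EDE7916A73F2501; invert → 0xE12186E958C0DAFE; add 1 → 0xE12186E958C0DAFF.
Split into bytes (most-significant first): E1 21 86 E9 58 C0 DA FF.
Big-endian stores the most-significant byte at the lowest address.
So the memory order matches the most-significant-first order: E1 21 86 E9 58 C0 DA FF.

E1 21 86 E9 58 C0 DA FF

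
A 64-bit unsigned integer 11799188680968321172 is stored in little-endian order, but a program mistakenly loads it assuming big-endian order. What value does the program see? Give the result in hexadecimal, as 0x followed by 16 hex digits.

0x9438ED2E9723BFA3

11799188680968321172 in 64-bit hexadecimal is 0xA3BF23972EED3894.
Stored little-endian, the bytes at ascending addresses are 94 38 ED 2E 97 23 BF A3.
Read back as big-endian, the last byte is least significant, giving 0x9438ED2E9723BFA3.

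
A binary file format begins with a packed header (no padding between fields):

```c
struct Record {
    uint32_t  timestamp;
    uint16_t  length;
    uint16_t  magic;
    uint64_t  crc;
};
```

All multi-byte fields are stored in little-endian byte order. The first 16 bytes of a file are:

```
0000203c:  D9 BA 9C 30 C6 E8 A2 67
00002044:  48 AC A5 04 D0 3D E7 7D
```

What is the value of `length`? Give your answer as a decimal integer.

`length` follows `timestamp` (4 bytes), so it starts at byte offset 4 and occupies 2 bytes.
Bytes at offsets 4..5: C6 E8.
In little-endian order the low byte comes first in memory.
Reassemble most-significant byte first: E8 C6 → 0xE8C6.
0xE8C6 = 59590.

59590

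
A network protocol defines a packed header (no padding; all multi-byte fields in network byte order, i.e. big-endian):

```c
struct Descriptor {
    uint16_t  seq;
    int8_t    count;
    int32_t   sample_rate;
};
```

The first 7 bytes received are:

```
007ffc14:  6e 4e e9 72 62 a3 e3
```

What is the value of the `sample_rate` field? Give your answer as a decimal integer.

1919067107

`sample_rate` follows `seq` (2 B), `count` (1 B), so it starts at offset 2 + 1 = 3 and occupies 4 bytes.
Bytes at offsets 3..6: 72 62 A3 E3.
Big-endian stores the most-significant byte at the lowest address.
The bytes are already most-significant first: 0x7262A3E3.
0x7262A3E3 = 1919067107.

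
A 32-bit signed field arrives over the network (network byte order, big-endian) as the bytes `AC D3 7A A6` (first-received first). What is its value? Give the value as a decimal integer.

In big-endian order the high byte comes first in memory.
The bytes are already most-significant first: 0xACD37AA6.
Top bit is set, so as a signed 32-bit value this is 0xACD37AA6 − 2^32 = -1395426650.

-1395426650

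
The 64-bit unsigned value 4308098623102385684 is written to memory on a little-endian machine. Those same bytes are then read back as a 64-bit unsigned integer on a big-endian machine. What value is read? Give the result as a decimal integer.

1512749156835313979

4308098623102385684 in 64-bit hexadecimal is 0x3BC970DF575DFE14.
Stored little-endian, the bytes at ascending addresses are 14 FE 5D 57 DF 70 C9 3B.
Read back as big-endian, the last byte is least significant, giving 0x14FE5D57DF70C93B.
0x14FE5D57DF70C93B = 1512749156835313979.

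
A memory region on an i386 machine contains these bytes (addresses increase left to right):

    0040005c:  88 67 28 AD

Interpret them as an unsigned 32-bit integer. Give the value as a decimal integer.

2905106312

Little-endian stores the least-significant byte at the lowest address.
Reassemble most-significant byte first: AD 28 67 88 → 0xAD286788.
0xAD286788 = 2905106312.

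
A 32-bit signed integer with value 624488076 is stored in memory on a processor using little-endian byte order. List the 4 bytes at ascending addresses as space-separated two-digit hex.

624488076 in hexadecimal, padded to 32 bits, is 0x2538EE8C.
Split into bytes (most-significant first): 25 38 EE 8C.
Little-endian: lowest address holds the least-significant byte.
So at ascending addresses the bytes are 8C EE 38 25.

8C EE 38 25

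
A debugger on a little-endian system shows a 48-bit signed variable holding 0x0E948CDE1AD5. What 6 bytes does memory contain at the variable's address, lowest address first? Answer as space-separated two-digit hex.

D5 1A DE 8C 94 0E

Split into bytes (most-significant first): 0E 94 8C DE 1A D5.
In little-endian order the low byte comes first in memory.
So at ascending addresses the bytes are D5 1A DE 8C 94 0E.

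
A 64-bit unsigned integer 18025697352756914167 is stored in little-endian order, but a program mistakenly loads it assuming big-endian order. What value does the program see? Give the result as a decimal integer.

17827436397957753082

18025697352756914167 in 64-bit hexadecimal is 0xFA28243CF3C667F7.
Stored little-endian, the bytes at ascending addresses are F7 67 C6 F3 3C 24 28 FA.
Read back as big-endian, the last byte is least significant, giving 0xF767C6F33C2428FA.
0xF767C6F33C2428FA = 17827436397957753082.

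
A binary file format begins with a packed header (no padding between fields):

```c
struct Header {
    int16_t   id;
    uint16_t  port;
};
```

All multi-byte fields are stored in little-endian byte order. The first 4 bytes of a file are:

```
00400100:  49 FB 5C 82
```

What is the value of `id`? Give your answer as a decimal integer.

-1207

`id` is the first field, at byte offset 0, occupying 2 bytes.
Bytes at offsets 0..1: 49 FB.
Little-endian stores the least-significant byte at the lowest address.
Reassemble most-significant byte first: FB 49 → 0xFB49.
Top bit is set, so as a signed 16-bit value this is 0xFB49 − 2^16 = -1207.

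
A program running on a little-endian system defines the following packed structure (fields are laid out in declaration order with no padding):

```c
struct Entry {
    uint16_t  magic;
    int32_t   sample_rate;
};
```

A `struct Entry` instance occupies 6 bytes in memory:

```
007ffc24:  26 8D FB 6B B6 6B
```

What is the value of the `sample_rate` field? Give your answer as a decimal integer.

`sample_rate` follows `magic` (2 bytes), so it starts at byte offset 2 and occupies 4 bytes.
Bytes at offsets 2..5: FB 6B B6 6B.
Little-endian stores the least-significant byte at the lowest address.
Reassemble most-significant byte first: 6B B6 6B FB → 0x6BB66BFB.
0x6BB66BFB = 1807117307.

1807117307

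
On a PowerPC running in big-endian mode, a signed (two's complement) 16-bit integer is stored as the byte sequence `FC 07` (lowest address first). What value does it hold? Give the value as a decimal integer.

In big-endian order the high byte comes first in memory.
The bytes are already most-significant first: 0xFC07.
Top bit is set, so as a signed 16-bit value this is 0xFC07 − 2^16 = -1017.

-1017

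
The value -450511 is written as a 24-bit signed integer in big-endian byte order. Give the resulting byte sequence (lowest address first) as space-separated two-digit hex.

Two's complement of -450511 in 24 bits: 450511 = 0x06DFCF; invert → 0xF92030; add 1 → 0xF92031.
Split into bytes (most-significant first): F9 20 31.
Big-endian: lowest address holds the most-significant byte.
So the memory order matches the most-significant-first order: F9 20 31.

F9 20 31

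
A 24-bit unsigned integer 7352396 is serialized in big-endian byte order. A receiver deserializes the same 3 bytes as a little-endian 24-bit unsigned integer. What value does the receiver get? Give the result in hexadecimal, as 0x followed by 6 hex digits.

7352396 in 24-bit hexadecimal is 0x70304C.
Stored big-endian, the bytes at ascending addresses are 70 30 4C.
Read back as little-endian, the first byte is least significant, giving 0x4C3070.

0x4C3070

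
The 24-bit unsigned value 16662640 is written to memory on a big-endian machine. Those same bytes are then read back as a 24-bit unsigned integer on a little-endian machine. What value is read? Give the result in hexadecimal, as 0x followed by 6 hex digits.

0x7040FE

16662640 in 24-bit hexadecimal is 0xFE4070.
Stored big-endian, the bytes at ascending addresses are FE 40 70.
Read back as little-endian, the first byte is least significant, giving 0x7040FE.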